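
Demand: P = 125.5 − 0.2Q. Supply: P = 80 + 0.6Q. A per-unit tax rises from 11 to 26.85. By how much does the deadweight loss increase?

374.95

Competitive equilibrium: 125.5 − 0.2Q = 80 + 0.6Q → Q* = 56.875, P* = 114.125.
For a per-unit tax t: ΔQ = t/0.8, so DWL = ½·t·(t/0.8) = t²/1.6.
At t = 11: DWL = 75.625. At t = 26.85: DWL = 450.577.
Increase = 450.577 − 75.625 = 374.95.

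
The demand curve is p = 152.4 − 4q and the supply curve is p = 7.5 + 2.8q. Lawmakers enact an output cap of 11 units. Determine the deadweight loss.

Competitive equilibrium: 152.4 − 4q = 7.5 + 2.8q → q* = 21.3088, p* = 67.1647.
At q = 11: demand price = 152.4 − 4·11 = 108.4; supply price = 7.5 + 2.8·11 = 38.3.
Δq = 21.3088 − 11 = 10.3088; wedge = 108.4 − 38.3 = 70.1.
Deadweight loss = ½ × 10.3088 × 70.1 = 361.32.

361.32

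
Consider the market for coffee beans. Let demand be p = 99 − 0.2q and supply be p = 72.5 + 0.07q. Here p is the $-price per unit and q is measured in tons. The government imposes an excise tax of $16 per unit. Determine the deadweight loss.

Competitive equilibrium: 99 − 0.2q = 72.5 + 0.07q → q* = 98.1481, p* = 79.3704.
With the tax, the buyer price exceeds the seller price by 16: (99 − 0.2q) − (72.5 + 0.07q) = 16 → q' = 38.8889.
Δq = 98.1481 − 38.8889 = 59.2592; the wedge equals the tax, 16.
Deadweight loss = ½ × 59.2592 × 16 = $474.07.

$474.07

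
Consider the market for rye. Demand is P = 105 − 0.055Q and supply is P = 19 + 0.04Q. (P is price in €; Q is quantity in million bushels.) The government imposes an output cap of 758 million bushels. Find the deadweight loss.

Competitive equilibrium: 105 − 0.055Q = 19 + 0.04Q → Q* = 905.2632, P* = 55.2105.
At Q = 758: demand price = 105 − 0.055·758 = 63.31; supply price = 19 + 0.04·758 = 49.32.
ΔQ = 905.2632 − 758 = 147.2632; wedge = 63.31 − 49.32 = 13.99.
Deadweight loss = ½ × 147.2632 × 13.99 = €1030.11 million.

€1030.11 million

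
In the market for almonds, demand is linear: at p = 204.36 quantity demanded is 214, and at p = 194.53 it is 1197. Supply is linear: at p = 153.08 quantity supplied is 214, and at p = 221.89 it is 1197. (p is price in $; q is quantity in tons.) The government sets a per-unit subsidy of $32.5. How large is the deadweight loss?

Demand slope = (194.53 − 204.36)/(1197 − 214) = −0.01, so p = 206.5 − 0.01q.
Supply slope = (221.89 − 153.08)/(1197 − 214) = 0.07, so p = 138.1 + 0.07q.
Competitive equilibrium: 206.5 − 0.01q = 138.1 + 0.07q → q* = 855, p* = 197.95.
The subsidy lowers effective supply by 32.5: p = 105.6 + 0.07q.
New quantity: 206.5 − 0.01q = 105.6 + 0.07q → q' = 1261.25.
Overproduction Δq = 1261.25 − 855 = 406.25; wedge = subsidy = 32.5.
The triangle = ½ × 406.25 × 32.5 = $6601.56.

$6601.56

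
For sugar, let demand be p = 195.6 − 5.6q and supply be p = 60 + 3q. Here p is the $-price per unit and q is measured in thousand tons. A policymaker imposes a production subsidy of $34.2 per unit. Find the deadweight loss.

Competitive equilibrium: 195.6 − 5.6q = 60 + 3q → q* = 15.7674, p* = 107.3023.
The subsidy lowers effective supply by 34.2: p = 25.8 + 3q.
New quantity: 195.6 − 5.6q = 25.8 + 3q → q' = 19.7442.
Overproduction Δq = 19.7442 − 15.7674 = 3.9768; wedge = subsidy = 34.2.
DWL = ½ × 3.9768 × 34.2 = $68 thousand.

$68 thousand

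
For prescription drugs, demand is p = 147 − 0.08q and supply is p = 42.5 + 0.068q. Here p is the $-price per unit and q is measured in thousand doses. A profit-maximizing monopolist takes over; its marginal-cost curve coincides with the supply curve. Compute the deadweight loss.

Competitive equilibrium: 147 − 0.08q = 42.5 + 0.068q → q* = 706.08108, p* = 90.51351.
Marginal revenue: MR = 147 − 0.16q. Set MR = MC: 147 − 0.16q = 42.5 + 0.068q → q_m = 458.33333.
Price p_m = 147 − 0.08·458.33333 = 110.33333; MC(q_m) = 42.5 + 0.068·458.33333 = 73.66667.
Competitive q* = 706.08108, so Δq = 247.74775; wedge = 110.33333 − 73.66667 = 36.66666.
Welfare loss = ½ × 247.74775 × 36.66666 = $4542.04 thousand.

$4542.04 thousand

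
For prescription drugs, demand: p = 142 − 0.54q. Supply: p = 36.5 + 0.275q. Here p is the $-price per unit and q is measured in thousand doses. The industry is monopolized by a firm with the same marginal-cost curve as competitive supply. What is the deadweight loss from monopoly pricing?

Competitive equilibrium: 142 − 0.54q = 36.5 + 0.275q → q* = 129.4479, p* = 72.0982.
Marginal revenue: MR = 142 − 1.08q. Set MR = MC: 142 − 1.08q = 36.5 + 0.275q → q_m = 77.8598.
Price p_m = 142 − 0.54·77.8598 = 99.9557; MC(q_m) = 36.5 + 0.275·77.8598 = 57.9114.
Competitive q* = 129.4479, so Δq = 51.5881; wedge = 99.9557 − 57.9114 = 42.0443.
The triangle = ½ × 51.5881 × 42.0443 = $1084.49 thousand.

$1084.49 thousand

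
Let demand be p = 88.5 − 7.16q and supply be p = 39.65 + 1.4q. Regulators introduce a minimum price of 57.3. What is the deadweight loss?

Competitive equilibrium: 88.5 − 7.16q = 39.65 + 1.4q → q* = 5.7068, p* = 47.6395.
At the floor p = 57.3, quantity demanded = (88.5 − 57.3)/7.16 = 4.3575.
Sellers' marginal cost at q' = 4.3575: 39.65 + 1.4·4.3575 = 45.7505.
Δq = 5.7068 − 4.3575 = 1.3493; wedge = 57.3 − 45.7505 = 11.5495.
Welfare loss = ½ × 1.3493 × 11.5495 = 7.79.

7.79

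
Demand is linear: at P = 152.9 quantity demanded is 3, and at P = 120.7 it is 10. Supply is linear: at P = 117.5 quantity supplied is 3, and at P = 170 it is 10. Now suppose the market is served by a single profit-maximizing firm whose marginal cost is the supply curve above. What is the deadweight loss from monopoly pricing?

16.12

Demand slope = (120.7 − 152.9)/(10 − 3) = −4.6, so P = 166.7 − 4.6Q.
Supply slope = (170 − 117.5)/(10 − 3) = 7.5, so P = 95 + 7.5Q.
Competitive equilibrium: 166.7 − 4.6Q = 95 + 7.5Q → Q* = 5.9256, P* = 139.4421.
Marginal revenue: MR = 166.7 − 9.2Q. Set MR = MC: 166.7 − 9.2Q = 95 + 7.5Q → Q_m = 4.2934.
Price P_m = 166.7 − 4.6·4.2934 = 146.9504; MC(Q_m) = 95 + 7.5·4.2934 = 127.2005.
Competitive Q* = 5.9256, so ΔQ = 1.6322; wedge = 146.9504 − 127.2005 = 19.7499.
Welfare loss = ½ × 1.6322 × 19.7499 = 16.12.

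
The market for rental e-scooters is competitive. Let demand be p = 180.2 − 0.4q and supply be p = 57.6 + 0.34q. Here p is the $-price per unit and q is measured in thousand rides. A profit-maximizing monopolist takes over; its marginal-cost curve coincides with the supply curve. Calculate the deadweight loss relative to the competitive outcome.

Competitive equilibrium: 180.2 − 0.4q = 57.6 + 0.34q → q* = 165.6757, p* = 113.9297.
Marginal revenue: MR = 180.2 − 0.8q. Set MR = MC: 180.2 − 0.8q = 57.6 + 0.34q → q_m = 107.5439.
Price p_m = 180.2 − 0.4·107.5439 = 137.1824; MC(q_m) = 57.6 + 0.34·107.5439 = 94.1649.
Competitive q* = 165.6757, so Δq = 58.1318; wedge = 137.1824 − 94.1649 = 43.0175.
DWL = ½ × 58.1318 × 43.0175 = $1250.34 thousand.

$1250.34 thousand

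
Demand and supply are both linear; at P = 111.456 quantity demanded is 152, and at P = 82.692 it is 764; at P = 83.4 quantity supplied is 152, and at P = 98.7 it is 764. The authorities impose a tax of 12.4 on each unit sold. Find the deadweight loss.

1067.78

Demand slope = (82.692 − 111.456)/(764 − 152) = −0.047, so P = 118.6 − 0.047Q.
Supply slope = (98.7 − 83.4)/(764 − 152) = 0.025, so P = 79.6 + 0.025Q.
Competitive equilibrium: 118.6 − 0.047Q = 79.6 + 0.025Q → Q* = 541.6667, P* = 93.1417.
With the tax, the buyer price exceeds the seller price by 12.4: (118.6 − 0.047Q) − (79.6 + 0.025Q) = 12.4 → Q' = 369.4444.
ΔQ = 541.6667 − 369.4444 = 172.2223; the wedge equals the tax, 12.4.
Welfare loss = ½ × 172.2223 × 12.4 = 1067.78.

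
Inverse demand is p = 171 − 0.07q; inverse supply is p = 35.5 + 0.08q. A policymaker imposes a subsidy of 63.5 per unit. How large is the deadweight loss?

13440.83

Competitive equilibrium: 171 − 0.07q = 35.5 + 0.08q → q* = 903.33333, p* = 107.76667.
The subsidy lowers effective supply by 63.5: p = 0.08q − 28.
New quantity: 171 − 0.07q = 0.08q − 28 → q' = 1326.66667.
Overproduction Δq = 1326.66667 − 903.33333 = 423.33334; wedge = subsidy = 63.5.
The triangle = ½ × 423.33334 × 63.5 = 13440.83.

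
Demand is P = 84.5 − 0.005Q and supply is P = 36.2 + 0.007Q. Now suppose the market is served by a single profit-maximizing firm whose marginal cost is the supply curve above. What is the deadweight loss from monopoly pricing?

8408.63

Competitive equilibrium: 84.5 − 0.005Q = 36.2 + 0.007Q → Q* = 4025, P* = 64.375.
Marginal revenue: MR = 84.5 − 0.01Q. Set MR = MC: 84.5 − 0.01Q = 36.2 + 0.007Q → Q_m = 2841.17647.
Price P_m = 84.5 − 0.005·2841.17647 = 70.29412; MC(Q_m) = 36.2 + 0.007·2841.17647 = 56.08824.
Competitive Q* = 4025, so ΔQ = 1183.82353; wedge = 70.29412 − 56.08824 = 14.20588.
Welfare loss = ½ × 1183.82353 × 14.20588 = 8408.63.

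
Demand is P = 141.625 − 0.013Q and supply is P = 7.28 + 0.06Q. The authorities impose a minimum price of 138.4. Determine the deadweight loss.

92538.80

Competitive equilibrium: 141.625 − 0.013Q = 7.28 + 0.06Q → Q* = 1840.34247, P* = 117.70055.
At the floor P = 138.4, quantity demanded = (141.625 − 138.4)/0.013 = 248.07692.
Sellers' marginal cost at Q' = 248.07692: 7.28 + 0.06·248.07692 = 22.16462.
ΔQ = 1840.34247 − 248.07692 = 1592.26555; wedge = 138.4 − 22.16462 = 116.23538.
The triangle = ½ × 1592.26555 × 116.23538 = 92538.80.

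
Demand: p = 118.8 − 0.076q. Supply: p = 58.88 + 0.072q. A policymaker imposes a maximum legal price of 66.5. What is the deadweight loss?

Competitive equilibrium: 118.8 − 0.076q = 58.88 + 0.072q → q* = 404.86486, p* = 88.03027.
At the ceiling p = 66.5, quantity supplied = (66.5 − 58.88)/0.072 = 105.83333.
Willingness to pay at q' = 105.83333: 118.8 − 0.076·105.83333 = 110.75667.
Δq = 404.86486 − 105.83333 = 299.03153; wedge = 110.75667 − 66.5 = 44.25667.
Welfare loss = ½ × 299.03153 × 44.25667 = 6617.07.

6617.07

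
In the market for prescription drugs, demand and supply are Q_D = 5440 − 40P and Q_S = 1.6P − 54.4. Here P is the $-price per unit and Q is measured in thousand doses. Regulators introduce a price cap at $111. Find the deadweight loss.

$369.60 thousand

In inverse form: demand P = 136 − 0.025Q, supply P = 34 + 0.625Q.
Competitive equilibrium: 136 − 0.025Q = 34 + 0.625Q → Q* = 156.92308, P* = 132.07692.
At the ceiling P = 111, quantity supplied = (111 − 34)/0.625 = 123.2.
Willingness to pay at Q' = 123.2: 136 − 0.025·123.2 = 132.92.
ΔQ = 156.92308 − 123.2 = 33.72308; wedge = 132.92 − 111 = 21.92.
Welfare loss = ½ × 33.72308 × 21.92 = $369.60 thousand.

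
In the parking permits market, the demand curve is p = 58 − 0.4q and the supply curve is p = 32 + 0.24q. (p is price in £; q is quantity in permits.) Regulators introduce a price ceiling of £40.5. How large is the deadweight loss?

Competitive equilibrium: 58 − 0.4q = 32 + 0.24q → q* = 40.625, p* = 41.75.
At the ceiling p = 40.5, quantity supplied = (40.5 − 32)/0.24 = 35.4167.
Willingness to pay at q' = 35.4167: 58 − 0.4·35.4167 = 43.8333.
Δq = 40.625 − 35.4167 = 5.2083; wedge = 43.8333 − 40.5 = 3.3333.
Welfare loss = ½ × 5.2083 × 3.3333 = £8.68.

£8.68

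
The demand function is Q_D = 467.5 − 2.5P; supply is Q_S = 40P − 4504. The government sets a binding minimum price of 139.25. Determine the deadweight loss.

658.90

In inverse form: demand P = 187 − 0.4Q, supply P = 112.6 + 0.025Q.
Competitive equilibrium: 187 − 0.4Q = 112.6 + 0.025Q → Q* = 175.0588, P* = 116.9765.
At the floor P = 139.25, quantity demanded = (187 − 139.25)/0.4 = 119.375.
Sellers' marginal cost at Q' = 119.375: 112.6 + 0.025·119.375 = 115.5844.
ΔQ = 175.0588 − 119.375 = 55.6838; wedge = 139.25 − 115.5844 = 23.6656.
The triangle = ½ × 55.6838 × 23.6656 = 658.90.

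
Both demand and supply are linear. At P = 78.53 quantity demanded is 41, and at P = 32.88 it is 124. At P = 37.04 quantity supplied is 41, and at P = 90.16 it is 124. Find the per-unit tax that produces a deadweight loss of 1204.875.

Demand slope = (32.88 − 78.53)/(124 − 41) = −0.55, so P = 101.08 − 0.55Q.
Supply slope = (90.16 − 37.04)/(124 − 41) = 0.64, so P = 10.8 + 0.64Q.
Competitive equilibrium: 101.08 − 0.55Q = 10.8 + 0.64Q → Q* = 75.8655, P* = 59.3539.
A tax t gives ΔQ = t/1.19 and wedge t, so DWL = t²/2.38.
t²/2.38 = 1204.875 → t² = 2867.6025 → t = 53.55.

53.55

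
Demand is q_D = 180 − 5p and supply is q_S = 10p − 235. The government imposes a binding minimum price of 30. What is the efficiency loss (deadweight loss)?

In inverse form: demand p = 36 − 0.2q, supply p = 23.5 + 0.1q.
Competitive equilibrium: 36 − 0.2q = 23.5 + 0.1q → q* = 41.6667, p* = 27.6667.
At the floor p = 30, quantity demanded = (36 − 30)/0.2 = 30.
Sellers' marginal cost at q' = 30: 23.5 + 0.1·30 = 26.5.
Δq = 41.6667 − 30 = 11.6667; wedge = 30 − 26.5 = 3.5.
DWL = ½ × 11.6667 × 3.5 = 20.42.

20.42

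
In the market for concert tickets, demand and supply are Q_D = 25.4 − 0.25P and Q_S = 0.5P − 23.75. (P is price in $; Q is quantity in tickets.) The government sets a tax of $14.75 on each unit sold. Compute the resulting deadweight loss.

In inverse form: demand P = 101.6 − 4Q, supply P = 47.5 + 2Q.
Competitive equilibrium: 101.6 − 4Q = 47.5 + 2Q → Q* = 9.0167, P* = 65.5333.
With the tax, the buyer price exceeds the seller price by 14.75: (101.6 − 4Q) − (47.5 + 2Q) = 14.75 → Q' = 6.5583.
ΔQ = 9.0167 − 6.5583 = 2.4584; the wedge equals the tax, 14.75.
The triangle = ½ × 2.4584 × 14.75 = $18.13.

$18.13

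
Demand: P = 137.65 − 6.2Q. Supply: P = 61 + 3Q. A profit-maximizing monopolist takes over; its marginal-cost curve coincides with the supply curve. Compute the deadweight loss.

51.75

Competitive equilibrium: 137.65 − 6.2Q = 61 + 3Q → Q* = 8.3315, P* = 85.9946.
Marginal revenue: MR = 137.65 − 12.4Q. Set MR = MC: 137.65 − 12.4Q = 61 + 3Q → Q_m = 4.9773.
Price P_m = 137.65 − 6.2·4.9773 = 106.7907; MC(Q_m) = 61 + 3·4.9773 = 75.9319.
Competitive Q* = 8.3315, so ΔQ = 3.3542; wedge = 106.7907 − 75.9319 = 30.8588.
The triangle = ½ × 3.3542 × 30.8588 = 51.75.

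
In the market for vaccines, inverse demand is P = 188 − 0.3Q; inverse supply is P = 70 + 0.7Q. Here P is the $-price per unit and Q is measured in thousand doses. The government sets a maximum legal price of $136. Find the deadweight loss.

Competitive equilibrium: 188 − 0.3Q = 70 + 0.7Q → Q* = 118, P* = 152.6.
At the ceiling P = 136, quantity supplied = (136 − 70)/0.7 = 94.2857.
Willingness to pay at Q' = 94.2857: 188 − 0.3·94.2857 = 159.7143.
ΔQ = 118 − 94.2857 = 23.7143; wedge = 159.7143 − 136 = 23.7143.
DWL = ½ × 23.7143 × 23.7143 = $281.18 thousand.

$281.18 thousand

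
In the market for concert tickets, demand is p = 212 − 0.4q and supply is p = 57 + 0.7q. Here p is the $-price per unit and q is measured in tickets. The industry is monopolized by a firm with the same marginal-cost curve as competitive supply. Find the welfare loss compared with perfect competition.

$776.57

Competitive equilibrium: 212 − 0.4q = 57 + 0.7q → q* = 140.9091, p* = 155.6364.
Marginal revenue: MR = 212 − 0.8q. Set MR = MC: 212 − 0.8q = 57 + 0.7q → q_m = 103.3333.
Price p_m = 212 − 0.4·103.3333 = 170.6667; MC(q_m) = 57 + 0.7·103.3333 = 129.3333.
Competitive q* = 140.9091, so Δq = 37.5758; wedge = 170.6667 − 129.3333 = 41.3334.
The triangle = ½ × 37.5758 × 41.3334 = $776.57.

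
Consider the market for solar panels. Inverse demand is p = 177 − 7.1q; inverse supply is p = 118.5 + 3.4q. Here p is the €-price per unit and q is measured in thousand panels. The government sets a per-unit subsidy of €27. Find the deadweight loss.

€34.71 thousand

Competitive equilibrium: 177 − 7.1q = 118.5 + 3.4q → q* = 5.57143, p* = 137.44286.
The subsidy lowers effective supply by 27: p = 91.5 + 3.4q.
New quantity: 177 − 7.1q = 91.5 + 3.4q → q' = 8.14286.
Overproduction Δq = 8.14286 − 5.57143 = 2.57143; wedge = subsidy = 27.
DWL = ½ × 2.57143 × 27 = €34.71 thousand.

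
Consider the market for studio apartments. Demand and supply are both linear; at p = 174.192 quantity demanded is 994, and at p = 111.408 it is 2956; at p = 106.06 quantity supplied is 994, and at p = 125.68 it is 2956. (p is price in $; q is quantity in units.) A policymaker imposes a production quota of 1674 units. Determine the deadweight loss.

Demand slope = (111.408 − 174.192)/(2956 − 994) = −0.032, so p = 206 − 0.032q.
Supply slope = (125.68 − 106.06)/(2956 − 994) = 0.01, so p = 96.12 + 0.01q.
Competitive equilibrium: 206 − 0.032q = 96.12 + 0.01q → q* = 2616.1905, p* = 122.2819.
At q = 1674: demand price = 206 − 0.032·1674 = 152.432; supply price = 96.12 + 0.01·1674 = 112.86.
Δq = 2616.1905 − 1674 = 942.1905; wedge = 152.432 − 112.86 = 39.572.
The triangle = ½ × 942.1905 × 39.572 = $18642.18.

$18642.18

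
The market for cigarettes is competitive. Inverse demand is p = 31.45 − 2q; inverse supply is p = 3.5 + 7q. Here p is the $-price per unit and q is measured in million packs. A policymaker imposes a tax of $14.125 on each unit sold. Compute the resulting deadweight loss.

Competitive equilibrium: 31.45 − 2q = 3.5 + 7q → q* = 3.1056, p* = 25.2389.
With the tax, the buyer price exceeds the seller price by 14.125: (31.45 − 2q) − (3.5 + 7q) = 14.125 → q' = 1.5361.
Δq = 3.1056 − 1.5361 = 1.5695; the wedge equals the tax, 14.125.
The triangle = ½ × 1.5695 × 14.125 = $11.08 million.

$11.08 million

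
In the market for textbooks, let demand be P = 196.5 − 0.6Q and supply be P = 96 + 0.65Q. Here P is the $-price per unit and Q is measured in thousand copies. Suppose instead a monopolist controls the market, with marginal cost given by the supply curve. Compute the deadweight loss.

$424.96 thousand

Competitive equilibrium: 196.5 − 0.6Q = 96 + 0.65Q → Q* = 80.4, P* = 148.26.
Marginal revenue: MR = 196.5 − 1.2Q. Set MR = MC: 196.5 − 1.2Q = 96 + 0.65Q → Q_m = 54.3243.
Price P_m = 196.5 − 0.6·54.3243 = 163.9054; MC(Q_m) = 96 + 0.65·54.3243 = 131.3108.
Competitive Q* = 80.4, so ΔQ = 26.0757; wedge = 163.9054 − 131.3108 = 32.5946.
Deadweight loss = ½ × 26.0757 × 32.5946 = $424.96 thousand.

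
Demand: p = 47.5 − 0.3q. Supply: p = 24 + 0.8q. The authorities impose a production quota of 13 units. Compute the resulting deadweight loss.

Competitive equilibrium: 47.5 − 0.3q = 24 + 0.8q → q* = 21.3636, p* = 41.0909.
At q = 13: demand price = 47.5 − 0.3·13 = 43.6; supply price = 24 + 0.8·13 = 34.4.
Δq = 21.3636 − 13 = 8.3636; wedge = 43.6 − 34.4 = 9.2.
The triangle = ½ × 8.3636 × 9.2 = 38.47.

38.47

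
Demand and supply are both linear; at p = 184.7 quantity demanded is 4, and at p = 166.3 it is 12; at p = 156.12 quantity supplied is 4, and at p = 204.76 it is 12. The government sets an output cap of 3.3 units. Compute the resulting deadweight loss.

Demand slope = (166.3 − 184.7)/(12 − 4) = −2.3, so p = 193.9 − 2.3q.
Supply slope = (204.76 − 156.12)/(12 − 4) = 6.08, so p = 131.8 + 6.08q.
Competitive equilibrium: 193.9 − 2.3q = 131.8 + 6.08q → q* = 7.4105, p* = 176.8558.
At q = 3.3: demand price = 193.9 − 2.3·3.3 = 186.31; supply price = 131.8 + 6.08·3.3 = 151.864.
Δq = 7.4105 − 3.3 = 4.1105; wedge = 186.31 − 151.864 = 34.446.
The triangle = ½ × 4.1105 × 34.446 = 70.80.

70.80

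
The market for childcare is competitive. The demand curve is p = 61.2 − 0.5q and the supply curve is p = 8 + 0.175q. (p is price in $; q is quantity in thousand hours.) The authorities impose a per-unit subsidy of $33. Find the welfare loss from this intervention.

$806.67 thousand

Competitive equilibrium: 61.2 − 0.5q = 8 + 0.175q → q* = 78.8148, p* = 21.7926.
The subsidy lowers effective supply by 33: p = 0.175q − 25.
New quantity: 61.2 − 0.5q = 0.175q − 25 → q' = 127.7037.
Overproduction Δq = 127.7037 − 78.8148 = 48.8889; wedge = subsidy = 33.
The triangle = ½ × 48.8889 × 33 = $806.67 thousand.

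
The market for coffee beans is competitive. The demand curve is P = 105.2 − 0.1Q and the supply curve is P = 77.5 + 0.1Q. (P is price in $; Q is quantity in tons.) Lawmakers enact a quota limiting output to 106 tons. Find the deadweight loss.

Competitive equilibrium: 105.2 − 0.1Q = 77.5 + 0.1Q → Q* = 138.5, P* = 91.35.
At Q = 106: demand price = 105.2 − 0.1·106 = 94.6; supply price = 77.5 + 0.1·106 = 88.1.
ΔQ = 138.5 − 106 = 32.5; wedge = 94.6 − 88.1 = 6.5.
Welfare loss = ½ × 32.5 × 6.5 = $105.625.

$105.625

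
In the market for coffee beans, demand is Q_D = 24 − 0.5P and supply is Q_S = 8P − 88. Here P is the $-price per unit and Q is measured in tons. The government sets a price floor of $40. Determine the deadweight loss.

$191.12

In inverse form: demand P = 48 − 2Q, supply P = 11 + 0.125Q.
Competitive equilibrium: 48 − 2Q = 11 + 0.125Q → Q* = 17.4118, P* = 13.1765.
At the floor P = 40, quantity demanded = (48 − 40)/2 = 4.
Sellers' marginal cost at Q' = 4: 11 + 0.125·4 = 11.5.
ΔQ = 17.4118 − 4 = 13.4118; wedge = 40 − 11.5 = 28.5.
The triangle = ½ × 13.4118 × 28.5 = $191.12.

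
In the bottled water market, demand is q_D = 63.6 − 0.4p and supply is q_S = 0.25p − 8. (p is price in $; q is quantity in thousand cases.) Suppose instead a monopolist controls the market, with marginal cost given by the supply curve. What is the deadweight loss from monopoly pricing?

In inverse form: demand p = 159 − 2.5q, supply p = 32 + 4q.
Competitive equilibrium: 159 − 2.5q = 32 + 4q → q* = 19.5385, p* = 110.1538.
Marginal revenue: MR = 159 − 5q. Set MR = MC: 159 − 5q = 32 + 4q → q_m = 14.1111.
Price p_m = 159 − 2.5·14.1111 = 123.7223; MC(q_m) = 32 + 4·14.1111 = 88.4444.
Competitive q* = 19.5385, so Δq = 5.4274; wedge = 123.7223 − 88.4444 = 35.2779.
The triangle = ½ × 5.4274 × 35.2779 = $95.73 thousand.

$95.73 thousand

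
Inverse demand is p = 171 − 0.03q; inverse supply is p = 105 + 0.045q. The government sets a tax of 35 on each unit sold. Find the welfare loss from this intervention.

Competitive equilibrium: 171 − 0.03q = 105 + 0.045q → q* = 880, p* = 144.6.
With the tax, the buyer price exceeds the seller price by 35: (171 − 0.03q) − (105 + 0.045q) = 35 → q' = 413.3333.
Δq = 880 − 413.3333 = 466.6667; the wedge equals the tax, 35.
DWL = ½ × 466.6667 × 35 = 8166.67.

8166.67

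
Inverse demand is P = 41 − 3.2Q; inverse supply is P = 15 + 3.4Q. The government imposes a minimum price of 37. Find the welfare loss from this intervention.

Competitive equilibrium: 41 − 3.2Q = 15 + 3.4Q → Q* = 3.9394, P* = 28.3939.
At the floor P = 37, quantity demanded = (41 − 37)/3.2 = 1.25.
Sellers' marginal cost at Q' = 1.25: 15 + 3.4·1.25 = 19.25.
ΔQ = 3.9394 − 1.25 = 2.6894; wedge = 37 − 19.25 = 17.75.
The triangle = ½ × 2.6894 × 17.75 = 23.87.

23.87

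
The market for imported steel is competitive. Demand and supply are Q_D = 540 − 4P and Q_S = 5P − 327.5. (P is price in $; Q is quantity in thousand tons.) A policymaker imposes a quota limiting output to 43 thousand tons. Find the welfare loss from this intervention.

$2794.47 thousand

In inverse form: demand P = 135 − 0.25Q, supply P = 65.5 + 0.2Q.
Competitive equilibrium: 135 − 0.25Q = 65.5 + 0.2Q → Q* = 154.4444, P* = 96.3889.
At Q = 43: demand price = 135 − 0.25·43 = 124.25; supply price = 65.5 + 0.2·43 = 74.1.
ΔQ = 154.4444 − 43 = 111.4444; wedge = 124.25 − 74.1 = 50.15.
Deadweight loss = ½ × 111.4444 × 50.15 = $2794.47 thousand.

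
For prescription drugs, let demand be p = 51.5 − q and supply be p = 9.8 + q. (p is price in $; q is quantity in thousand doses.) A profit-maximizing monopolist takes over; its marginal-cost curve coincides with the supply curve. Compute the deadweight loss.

$48.30 thousand

Competitive equilibrium: 51.5 − q = 9.8 + q → q* = 20.85, p* = 30.65.
Marginal revenue: MR = 51.5 − 2q. Set MR = MC: 51.5 − 2q = 9.8 + q → q_m = 13.9.
Price p_m = 51.5 − 1·13.9 = 37.6; MC(q_m) = 9.8 + 1·13.9 = 23.7.
Competitive q* = 20.85, so Δq = 6.95; wedge = 37.6 − 23.7 = 13.9.
The triangle = ½ × 6.95 × 13.9 = $48.30 thousand.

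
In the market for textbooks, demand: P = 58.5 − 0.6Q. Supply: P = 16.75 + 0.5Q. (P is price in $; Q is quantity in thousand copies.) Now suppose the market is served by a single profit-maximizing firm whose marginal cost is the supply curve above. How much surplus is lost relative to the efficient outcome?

$98.69 thousand

Competitive equilibrium: 58.5 − 0.6Q = 16.75 + 0.5Q → Q* = 37.9545, P* = 35.7273.
Marginal revenue: MR = 58.5 − 1.2Q. Set MR = MC: 58.5 − 1.2Q = 16.75 + 0.5Q → Q_m = 24.5588.
Price P_m = 58.5 − 0.6·24.5588 = 43.7647; MC(Q_m) = 16.75 + 0.5·24.5588 = 29.0294.
Competitive Q* = 37.9545, so ΔQ = 13.3957; wedge = 43.7647 − 29.0294 = 14.7353.
The triangle = ½ × 13.3957 × 14.7353 = $98.69 thousand.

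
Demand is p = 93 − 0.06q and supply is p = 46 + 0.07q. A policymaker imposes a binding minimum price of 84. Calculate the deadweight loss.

Competitive equilibrium: 93 − 0.06q = 46 + 0.07q → q* = 361.5385, p* = 71.3077.
At the floor p = 84, quantity demanded = (93 − 84)/0.06 = 150.
Sellers' marginal cost at q' = 150: 46 + 0.07·150 = 56.5.
Δq = 361.5385 − 150 = 211.5385; wedge = 84 − 56.5 = 27.5.
Deadweight loss = ½ × 211.5385 × 27.5 = 2908.65.

2908.65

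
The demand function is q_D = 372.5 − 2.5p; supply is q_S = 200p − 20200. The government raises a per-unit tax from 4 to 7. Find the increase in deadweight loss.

In inverse form: demand p = 149 − 0.4q, supply p = 101 + 0.005q.
Competitive equilibrium: 149 − 0.4q = 101 + 0.005q → q* = 118.5185, p* = 101.5926.
For a per-unit tax t: Δq = t/0.405, so DWL = ½·t·(t/0.405) = t²/0.81.
At t = 4: DWL = 19.753. At t = 7: DWL = 60.494.
Increase = 60.494 − 19.753 = 40.74.

40.74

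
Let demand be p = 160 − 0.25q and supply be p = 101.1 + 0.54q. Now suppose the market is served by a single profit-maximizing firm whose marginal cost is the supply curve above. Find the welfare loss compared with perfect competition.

126.88

Competitive equilibrium: 160 − 0.25q = 101.1 + 0.54q → q* = 74.557, p* = 141.3608.
Marginal revenue: MR = 160 − 0.5q. Set MR = MC: 160 − 0.5q = 101.1 + 0.54q → q_m = 56.6346.
Price p_m = 160 − 0.25·56.6346 = 145.8414; MC(q_m) = 101.1 + 0.54·56.6346 = 131.6827.
Competitive q* = 74.557, so Δq = 17.9224; wedge = 145.8414 − 131.6827 = 14.1587.
Welfare loss = ½ × 17.9224 × 14.1587 = 126.88.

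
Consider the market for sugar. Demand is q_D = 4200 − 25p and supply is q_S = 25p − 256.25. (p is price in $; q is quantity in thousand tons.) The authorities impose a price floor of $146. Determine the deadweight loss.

In inverse form: demand p = 168 − 0.04q, supply p = 10.25 + 0.04q.
Competitive equilibrium: 168 − 0.04q = 10.25 + 0.04q → q* = 1971.875, p* = 89.125.
At the floor p = 146, quantity demanded = (168 − 146)/0.04 = 550.
Sellers' marginal cost at q' = 550: 10.25 + 0.04·550 = 32.25.
Δq = 1971.875 − 550 = 1421.875; wedge = 146 − 32.25 = 113.75.
Welfare loss = ½ × 1421.875 × 113.75 = $80869.14 thousand.

$80869.14 thousand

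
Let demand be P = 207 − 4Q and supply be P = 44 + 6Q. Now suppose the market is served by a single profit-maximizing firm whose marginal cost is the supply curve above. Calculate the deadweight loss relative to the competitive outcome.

108.44

Competitive equilibrium: 207 − 4Q = 44 + 6Q → Q* = 16.3, P* = 141.8.
Marginal revenue: MR = 207 − 8Q. Set MR = MC: 207 − 8Q = 44 + 6Q → Q_m = 11.6429.
Price P_m = 207 − 4·11.6429 = 160.4284; MC(Q_m) = 44 + 6·11.6429 = 113.8574.
Competitive Q* = 16.3, so ΔQ = 4.6571; wedge = 160.4284 − 113.8574 = 46.571.
The triangle = ½ × 4.6571 × 46.571 = 108.44.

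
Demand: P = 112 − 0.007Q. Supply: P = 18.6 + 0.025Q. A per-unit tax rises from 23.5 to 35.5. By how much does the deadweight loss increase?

11062.50

Competitive equilibrium: 112 − 0.007Q = 18.6 + 0.025Q → Q* = 2918.75, P* = 91.5688.
For a per-unit tax t: ΔQ = t/0.032, so DWL = ½·t·(t/0.032) = t²/0.064.
At t = 23.5: DWL = 8628.906. At t = 35.5: DWL = 19691.406.
Increase = 19691.406 − 8628.906 = 11062.50.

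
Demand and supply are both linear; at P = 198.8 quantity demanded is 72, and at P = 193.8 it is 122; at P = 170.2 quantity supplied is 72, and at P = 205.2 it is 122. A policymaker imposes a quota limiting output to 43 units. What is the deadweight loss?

Demand slope = (193.8 − 198.8)/(122 − 72) = −0.1, so P = 206 − 0.1Q.
Supply slope = (205.2 − 170.2)/(122 − 72) = 0.7, so P = 119.8 + 0.7Q.
Competitive equilibrium: 206 − 0.1Q = 119.8 + 0.7Q → Q* = 107.75, P* = 195.225.
At Q = 43: demand price = 206 − 0.1·43 = 201.7; supply price = 119.8 + 0.7·43 = 149.9.
ΔQ = 107.75 − 43 = 64.75; wedge = 201.7 − 149.9 = 51.8.
The triangle = ½ × 64.75 × 51.8 = 1677.025.

1677.025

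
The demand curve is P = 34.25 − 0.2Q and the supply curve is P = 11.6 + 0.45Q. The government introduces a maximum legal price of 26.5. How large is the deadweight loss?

0.98

Competitive equilibrium: 34.25 − 0.2Q = 11.6 + 0.45Q → Q* = 34.8462, P* = 27.2808.
At the ceiling P = 26.5, quantity supplied = (26.5 − 11.6)/0.45 = 33.1111.
Willingness to pay at Q' = 33.1111: 34.25 − 0.2·33.1111 = 27.6278.
ΔQ = 34.8462 − 33.1111 = 1.7351; wedge = 27.6278 − 26.5 = 1.1278.
Welfare loss = ½ × 1.7351 × 1.1278 = 0.98.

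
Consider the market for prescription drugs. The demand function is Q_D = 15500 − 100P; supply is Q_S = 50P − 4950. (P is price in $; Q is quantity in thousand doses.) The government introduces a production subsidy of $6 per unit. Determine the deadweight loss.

In inverse form: demand P = 155 − 0.01Q, supply P = 99 + 0.02Q.
Competitive equilibrium: 155 − 0.01Q = 99 + 0.02Q → Q* = 1866.6667, P* = 136.3333.
The subsidy lowers effective supply by 6: P = 93 + 0.02Q.
New quantity: 155 − 0.01Q = 93 + 0.02Q → Q' = 2066.6667.
Overproduction ΔQ = 2066.6667 − 1866.6667 = 200; wedge = subsidy = 6.
Deadweight loss = ½ × 200 × 6 = $600 thousand.

$600 thousand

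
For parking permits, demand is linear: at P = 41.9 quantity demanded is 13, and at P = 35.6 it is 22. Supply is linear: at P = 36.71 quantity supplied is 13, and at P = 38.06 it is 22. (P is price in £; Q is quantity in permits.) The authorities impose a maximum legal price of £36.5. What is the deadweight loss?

£23.94

Demand slope = (35.6 − 41.9)/(22 − 13) = −0.7, so P = 51 − 0.7Q.
Supply slope = (38.06 − 36.71)/(22 − 13) = 0.15, so P = 34.76 + 0.15Q.
Competitive equilibrium: 51 − 0.7Q = 34.76 + 0.15Q → Q* = 19.1059, P* = 37.6259.
At the ceiling P = 36.5, quantity supplied = (36.5 − 34.76)/0.15 = 11.6.
Willingness to pay at Q' = 11.6: 51 − 0.7·11.6 = 42.88.
ΔQ = 19.1059 − 11.6 = 7.5059; wedge = 42.88 − 36.5 = 6.38.
DWL = ½ × 7.5059 × 6.38 = £23.94.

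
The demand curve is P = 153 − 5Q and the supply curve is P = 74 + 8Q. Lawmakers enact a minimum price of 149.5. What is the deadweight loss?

187.92

Competitive equilibrium: 153 − 5Q = 74 + 8Q → Q* = 6.0769, P* = 122.6154.
At the floor P = 149.5, quantity demanded = (153 − 149.5)/5 = 0.7.
Sellers' marginal cost at Q' = 0.7: 74 + 8·0.7 = 79.6.
ΔQ = 6.0769 − 0.7 = 5.3769; wedge = 149.5 − 79.6 = 69.9.
DWL = ½ × 5.3769 × 69.9 = 187.92.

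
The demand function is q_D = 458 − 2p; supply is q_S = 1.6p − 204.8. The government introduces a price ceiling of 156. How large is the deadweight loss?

In inverse form: demand p = 229 − 0.5q, supply p = 128 + 0.625q.
Competitive equilibrium: 229 − 0.5q = 128 + 0.625q → q* = 89.7778, p* = 184.1111.
At the ceiling p = 156, quantity supplied = (156 − 128)/0.625 = 44.8.
Willingness to pay at q' = 44.8: 229 − 0.5·44.8 = 206.6.
Δq = 89.7778 − 44.8 = 44.9778; wedge = 206.6 − 156 = 50.6.
DWL = ½ × 44.9778 × 50.6 = 1137.94.

1137.94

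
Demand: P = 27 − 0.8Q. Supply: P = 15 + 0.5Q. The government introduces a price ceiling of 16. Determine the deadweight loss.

Competitive equilibrium: 27 − 0.8Q = 15 + 0.5Q → Q* = 9.2308, P* = 19.6154.
At the ceiling P = 16, quantity supplied = (16 − 15)/0.5 = 2.
Willingness to pay at Q' = 2: 27 − 0.8·2 = 25.4.
ΔQ = 9.2308 − 2 = 7.2308; wedge = 25.4 − 16 = 9.4.
The triangle = ½ × 7.2308 × 9.4 = 33.98.

33.98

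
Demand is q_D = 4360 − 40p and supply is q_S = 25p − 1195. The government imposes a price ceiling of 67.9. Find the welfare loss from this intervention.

In inverse form: demand p = 109 − 0.025q, supply p = 47.8 + 0.04q.
Competitive equilibrium: 109 − 0.025q = 47.8 + 0.04q → q* = 941.5385, p* = 85.4615.
At the ceiling p = 67.9, quantity supplied = (67.9 − 47.8)/0.04 = 502.5.
Willingness to pay at q' = 502.5: 109 − 0.025·502.5 = 96.4375.
Δq = 941.5385 − 502.5 = 439.0385; wedge = 96.4375 − 67.9 = 28.5375.
Deadweight loss = ½ × 439.0385 × 28.5375 = 6264.53.

6264.53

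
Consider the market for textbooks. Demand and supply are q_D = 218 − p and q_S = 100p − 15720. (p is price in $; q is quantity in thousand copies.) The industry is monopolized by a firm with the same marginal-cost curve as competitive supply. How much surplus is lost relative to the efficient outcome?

$452.96 thousand

In inverse form: demand p = 218 − q, supply p = 157.2 + 0.01q.
Competitive equilibrium: 218 − q = 157.2 + 0.01q → q* = 60.198, p* = 157.802.
Marginal revenue: MR = 218 − 2q. Set MR = MC: 218 − 2q = 157.2 + 0.01q → q_m = 30.2488.
Price p_m = 218 − 1·30.2488 = 187.7512; MC(q_m) = 157.2 + 0.01·30.2488 = 157.5025.
Competitive q* = 60.198, so Δq = 29.9492; wedge = 187.7512 − 157.5025 = 30.2487.
Welfare loss = ½ × 29.9492 × 30.2487 = $452.96 thousand.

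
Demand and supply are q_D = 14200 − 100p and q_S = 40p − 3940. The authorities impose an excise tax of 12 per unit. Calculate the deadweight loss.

2057.14

In inverse form: demand p = 142 − 0.01q, supply p = 98.5 + 0.025q.
Competitive equilibrium: 142 − 0.01q = 98.5 + 0.025q → q* = 1242.8571, p* = 129.5714.
With the tax, the buyer price exceeds the seller price by 12: (142 − 0.01q) − (98.5 + 0.025q) = 12 → q' = 900.
Δq = 1242.8571 − 900 = 342.8571; the wedge equals the tax, 12.
DWL = ½ × 342.8571 × 12 = 2057.14.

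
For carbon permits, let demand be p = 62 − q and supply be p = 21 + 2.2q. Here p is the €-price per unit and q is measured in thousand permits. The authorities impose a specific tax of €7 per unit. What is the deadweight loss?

€7.66 thousand

Competitive equilibrium: 62 − q = 21 + 2.2q → q* = 12.8125, p* = 49.1875.
With the tax, the buyer price exceeds the seller price by 7: (62 − q) − (21 + 2.2q) = 7 → q' = 10.625.
Δq = 12.8125 − 10.625 = 2.1875; the wedge equals the tax, 7.
Deadweight loss = ½ × 2.1875 × 7 = €7.66 thousand.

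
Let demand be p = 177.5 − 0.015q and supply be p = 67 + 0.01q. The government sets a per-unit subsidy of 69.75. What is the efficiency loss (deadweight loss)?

97301.25

Competitive equilibrium: 177.5 − 0.015q = 67 + 0.01q → q* = 4420, p* = 111.2.
The subsidy lowers effective supply by 69.75: p = 0.01q − 2.75.
New quantity: 177.5 − 0.015q = 0.01q − 2.75 → q' = 7210.
Overproduction Δq = 7210 − 4420 = 2790; wedge = subsidy = 69.75.
The triangle = ½ × 2790 × 69.75 = 97301.25.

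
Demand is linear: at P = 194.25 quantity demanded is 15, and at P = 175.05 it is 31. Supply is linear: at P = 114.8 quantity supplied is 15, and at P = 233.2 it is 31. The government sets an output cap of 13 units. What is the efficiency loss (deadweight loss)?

543.09

Demand slope = (175.05 − 194.25)/(31 − 15) = −1.2, so P = 212.25 − 1.2Q.
Supply slope = (233.2 − 114.8)/(31 − 15) = 7.4, so P = 3.8 + 7.4Q.
Competitive equilibrium: 212.25 − 1.2Q = 3.8 + 7.4Q → Q* = 24.23837, P* = 183.16395.
At Q = 13: demand price = 212.25 − 1.2·13 = 196.65; supply price = 3.8 + 7.4·13 = 100.
ΔQ = 24.23837 − 13 = 11.23837; wedge = 196.65 − 100 = 96.65.
DWL = ½ × 11.23837 × 96.65 = 543.09.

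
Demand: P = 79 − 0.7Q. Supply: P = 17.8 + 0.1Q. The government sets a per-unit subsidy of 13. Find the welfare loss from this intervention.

Competitive equilibrium: 79 − 0.7Q = 17.8 + 0.1Q → Q* = 76.5, P* = 25.45.
The subsidy lowers effective supply by 13: P = 4.8 + 0.1Q.
New quantity: 79 − 0.7Q = 4.8 + 0.1Q → Q' = 92.75.
Overproduction ΔQ = 92.75 − 76.5 = 16.25; wedge = subsidy = 13.
DWL = ½ × 16.25 × 13 = 105.625.

105.625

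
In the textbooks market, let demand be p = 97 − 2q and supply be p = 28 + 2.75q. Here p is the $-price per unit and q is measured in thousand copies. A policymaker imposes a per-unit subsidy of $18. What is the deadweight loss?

Competitive equilibrium: 97 − 2q = 28 + 2.75q → q* = 14.5263, p* = 67.9474.
The subsidy lowers effective supply by 18: p = 10 + 2.75q.
New quantity: 97 − 2q = 10 + 2.75q → q' = 18.3158.
Overproduction Δq = 18.3158 − 14.5263 = 3.7895; wedge = subsidy = 18.
The triangle = ½ × 3.7895 × 18 = $34.11 thousand.

$34.11 thousand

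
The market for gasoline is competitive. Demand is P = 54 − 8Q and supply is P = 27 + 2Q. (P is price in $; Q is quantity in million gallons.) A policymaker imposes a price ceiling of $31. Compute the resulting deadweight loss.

$2.45 million

Competitive equilibrium: 54 − 8Q = 27 + 2Q → Q* = 2.7, P* = 32.4.
At the ceiling P = 31, quantity supplied = (31 − 27)/2 = 2.
Willingness to pay at Q' = 2: 54 − 8·2 = 38.
ΔQ = 2.7 − 2 = 0.7; wedge = 38 − 31 = 7.
The triangle = ½ × 0.7 × 7 = $2.45 million.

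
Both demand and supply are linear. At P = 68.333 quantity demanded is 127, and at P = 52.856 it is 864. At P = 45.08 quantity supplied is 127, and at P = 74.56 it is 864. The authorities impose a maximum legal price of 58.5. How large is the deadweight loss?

Demand slope = (52.856 − 68.333)/(864 − 127) = −0.021, so P = 71 − 0.021Q.
Supply slope = (74.56 − 45.08)/(864 − 127) = 0.04, so P = 40 + 0.04Q.
Competitive equilibrium: 71 − 0.021Q = 40 + 0.04Q → Q* = 508.1967, P* = 60.3279.
At the ceiling P = 58.5, quantity supplied = (58.5 − 40)/0.04 = 462.5.
Willingness to pay at Q' = 462.5: 71 − 0.021·462.5 = 61.2875.
ΔQ = 508.1967 − 462.5 = 45.6967; wedge = 61.2875 − 58.5 = 2.7875.
DWL = ½ × 45.6967 × 2.7875 = 63.69.

63.69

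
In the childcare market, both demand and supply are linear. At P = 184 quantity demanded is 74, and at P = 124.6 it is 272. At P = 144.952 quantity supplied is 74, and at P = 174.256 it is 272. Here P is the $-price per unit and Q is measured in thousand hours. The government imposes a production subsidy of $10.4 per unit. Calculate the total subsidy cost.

$1917.50 thousand

Demand slope = (124.6 − 184)/(272 − 74) = −0.3, so P = 206.2 − 0.3Q.
Supply slope = (174.256 − 144.952)/(272 − 74) = 0.148, so P = 134 + 0.148Q.
Competitive equilibrium: 206.2 − 0.3Q = 134 + 0.148Q → Q* = 161.1607, P* = 157.8518.
The subsidy lowers effective supply by 10.4: P = 123.6 + 0.148Q.
New quantity: 206.2 − 0.3Q = 123.6 + 0.148Q → Q' = 184.375.
Total subsidy cost = 10.4 × 184.375 = $1917.50 thousand.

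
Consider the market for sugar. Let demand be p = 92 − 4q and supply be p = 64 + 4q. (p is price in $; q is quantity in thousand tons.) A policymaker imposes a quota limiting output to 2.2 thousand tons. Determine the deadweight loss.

$6.76 thousand

Competitive equilibrium: 92 − 4q = 64 + 4q → q* = 3.5, p* = 78.
At q = 2.2: demand price = 92 − 4·2.2 = 83.2; supply price = 64 + 4·2.2 = 72.8.
Δq = 3.5 − 2.2 = 1.3; wedge = 83.2 − 72.8 = 10.4.
The triangle = ½ × 1.3 × 10.4 = $6.76 thousand.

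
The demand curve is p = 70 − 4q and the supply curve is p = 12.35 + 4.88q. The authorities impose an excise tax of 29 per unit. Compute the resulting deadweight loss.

Competitive equilibrium: 70 − 4q = 12.35 + 4.88q → q* = 6.4921, p* = 44.0315.
With the tax, the buyer price exceeds the seller price by 29: (70 − 4q) − (12.35 + 4.88q) = 29 → q' = 3.2264.
Δq = 6.4921 − 3.2264 = 3.2657; the wedge equals the tax, 29.
DWL = ½ × 3.2657 × 29 = 47.35.

47.35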